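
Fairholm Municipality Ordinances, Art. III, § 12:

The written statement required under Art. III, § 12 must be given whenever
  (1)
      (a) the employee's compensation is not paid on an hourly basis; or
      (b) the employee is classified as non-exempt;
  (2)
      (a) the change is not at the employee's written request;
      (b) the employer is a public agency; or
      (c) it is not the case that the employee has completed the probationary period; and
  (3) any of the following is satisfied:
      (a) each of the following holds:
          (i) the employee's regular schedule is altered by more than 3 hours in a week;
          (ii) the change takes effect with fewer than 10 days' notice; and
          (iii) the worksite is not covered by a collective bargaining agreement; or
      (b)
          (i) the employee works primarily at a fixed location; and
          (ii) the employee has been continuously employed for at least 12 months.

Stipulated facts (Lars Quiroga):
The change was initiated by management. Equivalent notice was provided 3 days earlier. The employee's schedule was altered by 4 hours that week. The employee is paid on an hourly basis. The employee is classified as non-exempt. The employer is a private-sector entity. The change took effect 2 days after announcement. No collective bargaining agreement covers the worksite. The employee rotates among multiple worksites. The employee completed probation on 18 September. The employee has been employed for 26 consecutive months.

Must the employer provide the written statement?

(a) not (hourly-paid) — not met.
(b) non-exempt — holds.
(1) = F OR T = true.
(a) not employee-requested — holds.
(b) public agency — fails.
(c) not (past probation) — fails.
(2) = T OR F OR F = true.
(i) schedule shift > 3h — holds.
(ii) < 10 days' notice — met.
(iii) no CBA — met.
(a): T AND T AND T → true.
(i) fixed location — not satisfied.
(ii) tenure ≥ 12 mo. — met.
(b) = F AND T = false.
(3) = T OR F = true.
Overall = T AND T AND T = true.

Yes — required.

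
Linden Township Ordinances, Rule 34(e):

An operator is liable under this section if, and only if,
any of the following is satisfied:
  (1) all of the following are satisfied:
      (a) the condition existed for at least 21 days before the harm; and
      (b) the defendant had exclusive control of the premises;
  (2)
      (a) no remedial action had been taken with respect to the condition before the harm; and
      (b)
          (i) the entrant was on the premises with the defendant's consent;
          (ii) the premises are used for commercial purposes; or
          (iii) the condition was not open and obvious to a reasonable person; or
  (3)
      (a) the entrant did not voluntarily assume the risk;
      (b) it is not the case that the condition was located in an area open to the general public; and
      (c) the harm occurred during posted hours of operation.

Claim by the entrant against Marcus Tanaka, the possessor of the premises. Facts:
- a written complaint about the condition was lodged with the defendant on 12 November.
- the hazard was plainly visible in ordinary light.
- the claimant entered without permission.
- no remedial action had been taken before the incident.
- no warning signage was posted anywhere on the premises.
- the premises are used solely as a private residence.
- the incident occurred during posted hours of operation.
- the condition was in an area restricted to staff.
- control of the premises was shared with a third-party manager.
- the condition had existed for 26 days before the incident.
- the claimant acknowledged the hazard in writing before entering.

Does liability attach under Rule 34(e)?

No — not liable.

(a) condition ≥21 days old — met.
(b) exclusive control — not met.
(1) = T AND F = false.
(a) no remedial action — satisfied.
(i) consent to enter — not met.
(ii) commercial use — not satisfied.
(iii) not open/obvious — fails.
(b): F OR F OR F → false.
(2) = T AND F = false.
(a) no assumed risk — fails.
(b) not (public area) — holds.
(c) during posted hours — met.
(3) = F AND T AND T = false.
Overall = F OR F OR F = false.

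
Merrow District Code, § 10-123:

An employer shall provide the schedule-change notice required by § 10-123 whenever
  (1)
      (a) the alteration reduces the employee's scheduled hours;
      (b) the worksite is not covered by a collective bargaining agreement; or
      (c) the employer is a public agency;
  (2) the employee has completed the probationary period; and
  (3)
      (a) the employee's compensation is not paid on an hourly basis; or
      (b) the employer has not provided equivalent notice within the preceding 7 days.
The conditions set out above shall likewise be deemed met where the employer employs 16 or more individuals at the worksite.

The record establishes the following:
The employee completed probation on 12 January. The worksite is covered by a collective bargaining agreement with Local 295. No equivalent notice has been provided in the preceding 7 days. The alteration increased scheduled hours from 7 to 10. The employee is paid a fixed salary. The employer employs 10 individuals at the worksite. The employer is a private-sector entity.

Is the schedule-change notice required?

No — not required.

(a) hours reduced — not satisfied.
(b) no CBA — not satisfied.
(c) public agency — not satisfied.
(1) = F OR F OR F = false.
(2) past probation — met.
(a) not (hourly-paid) — satisfied.
(b) no recent notice — met.
(3) = T OR T = true.
Overall = F AND T AND T = false.
Exception (≥ 16 at site) — not satisfied.
Result: main false OR exception false → false.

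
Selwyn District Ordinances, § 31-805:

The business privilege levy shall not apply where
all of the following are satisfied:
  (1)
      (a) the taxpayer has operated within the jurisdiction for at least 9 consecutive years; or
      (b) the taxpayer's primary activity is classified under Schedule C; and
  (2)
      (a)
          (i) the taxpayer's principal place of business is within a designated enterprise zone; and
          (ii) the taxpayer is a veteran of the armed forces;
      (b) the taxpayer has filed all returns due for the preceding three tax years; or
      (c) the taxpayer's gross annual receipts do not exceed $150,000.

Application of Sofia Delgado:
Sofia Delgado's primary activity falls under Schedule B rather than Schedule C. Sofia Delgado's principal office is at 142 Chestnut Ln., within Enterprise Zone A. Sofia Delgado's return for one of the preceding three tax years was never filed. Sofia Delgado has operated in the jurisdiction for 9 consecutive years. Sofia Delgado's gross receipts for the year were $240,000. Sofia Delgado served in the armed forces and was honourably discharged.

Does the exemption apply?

(a) ≥ 9 yrs in jurisdiction — holds.
(b) Schedule C activity — not met.
(1) = T OR F = true.
(i) in enterprise zone — satisfied.
(ii) veteran — holds.
So (a) is satisfied (T AND T).
(b) returns current — not met.
(c) receipts ≤ $150,000 — not met.
(2) = T OR F OR F = true.
Overall = T AND T = true.

Yes — exempt.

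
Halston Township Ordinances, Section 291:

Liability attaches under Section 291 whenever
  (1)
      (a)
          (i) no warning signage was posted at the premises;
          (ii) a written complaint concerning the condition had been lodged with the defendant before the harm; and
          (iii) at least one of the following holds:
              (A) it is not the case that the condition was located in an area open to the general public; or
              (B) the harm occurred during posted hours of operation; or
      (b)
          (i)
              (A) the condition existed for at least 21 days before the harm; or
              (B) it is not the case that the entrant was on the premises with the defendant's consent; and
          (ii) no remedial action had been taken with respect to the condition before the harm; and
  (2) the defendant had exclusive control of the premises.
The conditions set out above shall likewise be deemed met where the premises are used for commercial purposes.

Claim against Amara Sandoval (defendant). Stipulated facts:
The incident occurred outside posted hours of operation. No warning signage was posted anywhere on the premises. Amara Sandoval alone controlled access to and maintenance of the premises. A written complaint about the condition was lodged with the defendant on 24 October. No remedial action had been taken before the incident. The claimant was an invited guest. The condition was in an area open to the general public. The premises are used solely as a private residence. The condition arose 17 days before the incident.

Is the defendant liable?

(i) no signage posted — holds.
(ii) complaint lodged — satisfied.
(A) not (public area) — not met.
(B) during posted hours — not satisfied.
(iii) = F OR F = false.
(a) = T AND T AND F = false.
(A) condition ≥21 days old — not met.
(B) not (consent to enter) — not met.
(i): F OR F → false.
(ii) no remedial action — met.
(b) = F AND T = false.
So (1) is not satisfied (F OR F).
(2) exclusive control — holds.
Overall = F AND T = false.
Exception (commercial use) — not satisfied.
Result: main false OR exception false → false.

No — not liable.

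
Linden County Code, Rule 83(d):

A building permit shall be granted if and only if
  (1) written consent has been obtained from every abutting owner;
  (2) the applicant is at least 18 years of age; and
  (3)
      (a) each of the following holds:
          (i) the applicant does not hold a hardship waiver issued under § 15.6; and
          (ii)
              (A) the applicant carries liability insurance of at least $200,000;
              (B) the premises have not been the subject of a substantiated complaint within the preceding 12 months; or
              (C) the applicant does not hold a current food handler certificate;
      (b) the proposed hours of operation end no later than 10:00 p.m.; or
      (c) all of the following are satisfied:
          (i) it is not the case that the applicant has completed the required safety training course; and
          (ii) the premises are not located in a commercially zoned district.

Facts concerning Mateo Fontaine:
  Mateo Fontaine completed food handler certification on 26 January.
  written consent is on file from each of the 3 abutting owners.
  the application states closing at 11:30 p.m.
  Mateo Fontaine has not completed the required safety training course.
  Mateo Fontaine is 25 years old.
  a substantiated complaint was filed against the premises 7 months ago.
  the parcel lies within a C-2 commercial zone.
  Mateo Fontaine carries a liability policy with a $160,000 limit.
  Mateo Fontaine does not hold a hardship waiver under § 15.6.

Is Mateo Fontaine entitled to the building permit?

(1) all abutters consent — satisfied.
(2) age ≥ 18 — met.
(i) not (hardship waiver) — holds.
(A) insurance ≥ $200,000 — fails.
(B) no complaint in 12 mo. — not satisfied.
(C) not (food handler cert.) — not satisfied.
(ii): F OR F OR F → false.
So (a) is not satisfied (T AND F).
(b) closes by 10 p.m. — not met.
(i) not (safety training) — met.
(ii) not (commercially zoned) — not met.
(c): T AND F → false.
(3) = F OR F OR F = false.
Overall: T AND T AND F → false.

No — denied.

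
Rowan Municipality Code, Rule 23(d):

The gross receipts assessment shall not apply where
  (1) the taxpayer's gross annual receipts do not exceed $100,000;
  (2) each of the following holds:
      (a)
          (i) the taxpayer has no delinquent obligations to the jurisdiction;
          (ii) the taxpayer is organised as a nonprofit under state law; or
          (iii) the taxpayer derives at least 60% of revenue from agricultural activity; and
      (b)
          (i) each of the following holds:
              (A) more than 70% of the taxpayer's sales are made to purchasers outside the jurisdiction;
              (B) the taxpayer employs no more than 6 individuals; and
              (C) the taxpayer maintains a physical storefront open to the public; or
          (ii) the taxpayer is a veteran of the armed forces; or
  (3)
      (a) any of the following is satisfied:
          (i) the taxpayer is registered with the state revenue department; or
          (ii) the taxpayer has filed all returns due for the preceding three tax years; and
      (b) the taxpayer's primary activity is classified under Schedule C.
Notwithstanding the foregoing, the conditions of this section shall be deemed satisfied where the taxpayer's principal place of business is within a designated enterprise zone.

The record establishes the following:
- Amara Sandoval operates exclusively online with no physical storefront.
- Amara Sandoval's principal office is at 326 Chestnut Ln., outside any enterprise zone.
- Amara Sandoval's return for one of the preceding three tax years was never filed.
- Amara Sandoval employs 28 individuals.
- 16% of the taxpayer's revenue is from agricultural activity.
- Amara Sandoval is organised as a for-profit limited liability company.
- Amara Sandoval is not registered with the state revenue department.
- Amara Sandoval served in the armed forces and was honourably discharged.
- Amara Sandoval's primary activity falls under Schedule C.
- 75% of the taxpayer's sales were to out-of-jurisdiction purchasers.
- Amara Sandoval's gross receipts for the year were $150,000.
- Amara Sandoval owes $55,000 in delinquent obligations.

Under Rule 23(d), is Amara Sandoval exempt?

No — not exempt.

(1) receipts ≤ $100,000 — fails.
(i) no delinquency — not satisfied.
(ii) nonprofit — not met.
(iii) ≥60% agricultural — not satisfied.
(a) = F OR F OR F = false.
(A) >70% out-of-jur. sales — holds.
(B) ≤ 6 employees — not met.
(C) has storefront — not met.
(i): T AND F AND F → false.
(ii) veteran — holds.
(b) = F OR T = true.
(2) = F AND T = false.
(i) state-registered — fails.
(ii) returns current — not satisfied.
(a) = F OR F = false.
(b) Schedule C activity — met.
(3) = F AND T = false.
Overall: F OR F OR F → false.
Exception (in enterprise zone) — not satisfied.
Result: main false OR exception false → false.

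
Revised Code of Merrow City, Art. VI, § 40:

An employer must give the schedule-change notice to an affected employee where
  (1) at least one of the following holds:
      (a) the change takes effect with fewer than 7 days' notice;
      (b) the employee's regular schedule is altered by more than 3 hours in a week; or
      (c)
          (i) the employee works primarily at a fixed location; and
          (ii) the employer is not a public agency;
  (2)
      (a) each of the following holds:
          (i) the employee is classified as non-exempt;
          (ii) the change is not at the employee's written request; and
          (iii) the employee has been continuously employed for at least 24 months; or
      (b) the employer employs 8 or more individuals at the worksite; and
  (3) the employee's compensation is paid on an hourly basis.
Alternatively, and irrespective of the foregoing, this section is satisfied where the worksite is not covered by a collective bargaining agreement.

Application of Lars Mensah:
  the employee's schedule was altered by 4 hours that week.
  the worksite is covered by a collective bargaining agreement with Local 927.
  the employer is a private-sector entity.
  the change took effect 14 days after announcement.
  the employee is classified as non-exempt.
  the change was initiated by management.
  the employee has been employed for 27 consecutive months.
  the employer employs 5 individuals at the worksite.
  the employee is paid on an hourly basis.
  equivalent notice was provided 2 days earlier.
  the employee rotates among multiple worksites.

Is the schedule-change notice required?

Yes — required.

(a) < 7 days' notice — not met.
(b) schedule shift > 3h — met.
(i) fixed location — not satisfied.
(ii) not (public agency) — holds.
So (c) is not satisfied (F AND T).
(1): F OR T OR F → true.
(i) non-exempt — satisfied.
(ii) not employee-requested — satisfied.
(iii) tenure ≥ 24 mo. — met.
So (a) is satisfied (T AND T AND T).
(b) ≥ 8 at site — not met.
(2) = T OR F = true.
(3) hourly-paid — met.
Overall = T AND T AND T = true.
Exception (no CBA) — not satisfied.
Result: main true OR exception false → true.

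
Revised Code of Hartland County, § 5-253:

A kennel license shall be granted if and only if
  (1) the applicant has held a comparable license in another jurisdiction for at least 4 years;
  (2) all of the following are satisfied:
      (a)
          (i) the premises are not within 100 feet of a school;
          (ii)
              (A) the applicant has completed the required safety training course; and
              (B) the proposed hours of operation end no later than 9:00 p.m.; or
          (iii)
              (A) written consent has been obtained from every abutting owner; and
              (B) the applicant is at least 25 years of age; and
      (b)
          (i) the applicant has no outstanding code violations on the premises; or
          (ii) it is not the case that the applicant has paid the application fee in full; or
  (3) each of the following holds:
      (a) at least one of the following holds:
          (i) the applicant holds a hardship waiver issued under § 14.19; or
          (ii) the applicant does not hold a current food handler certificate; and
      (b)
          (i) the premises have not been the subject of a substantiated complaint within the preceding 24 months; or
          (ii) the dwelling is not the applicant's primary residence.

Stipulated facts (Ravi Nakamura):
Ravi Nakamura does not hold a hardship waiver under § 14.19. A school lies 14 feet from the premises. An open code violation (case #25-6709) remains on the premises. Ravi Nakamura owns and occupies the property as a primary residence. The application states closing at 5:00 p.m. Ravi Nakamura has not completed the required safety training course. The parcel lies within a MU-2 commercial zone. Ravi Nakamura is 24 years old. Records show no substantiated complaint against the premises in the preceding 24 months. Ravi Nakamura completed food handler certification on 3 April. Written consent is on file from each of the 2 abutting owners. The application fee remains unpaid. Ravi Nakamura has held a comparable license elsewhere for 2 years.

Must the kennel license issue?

(1) prior license ≥ 4 yr — not met.
(i) ≥100 ft from school — fails.
(A) safety training — fails.
(B) closes by 9 p.m. — met.
(ii) = F AND T = false.
(A) all abutters consent — met.
(B) age ≥ 25 — not satisfied.
(iii): T AND F → false.
So (a) is not satisfied (F OR F OR F).
(i) no code violations — not met.
(ii) not (fee paid) — satisfied.
(b): F OR T → true.
(2): F AND T → false.
(i) hardship waiver — not satisfied.
(ii) not (food handler cert.) — not met.
(a): F OR F → false.
(i) no complaint in 24 mo. — satisfied.
(ii) not (primary residence) — fails.
(b): T OR F → true.
(3): F AND T → false.
So Overall is not satisfied (F OR F OR F).

No — denied.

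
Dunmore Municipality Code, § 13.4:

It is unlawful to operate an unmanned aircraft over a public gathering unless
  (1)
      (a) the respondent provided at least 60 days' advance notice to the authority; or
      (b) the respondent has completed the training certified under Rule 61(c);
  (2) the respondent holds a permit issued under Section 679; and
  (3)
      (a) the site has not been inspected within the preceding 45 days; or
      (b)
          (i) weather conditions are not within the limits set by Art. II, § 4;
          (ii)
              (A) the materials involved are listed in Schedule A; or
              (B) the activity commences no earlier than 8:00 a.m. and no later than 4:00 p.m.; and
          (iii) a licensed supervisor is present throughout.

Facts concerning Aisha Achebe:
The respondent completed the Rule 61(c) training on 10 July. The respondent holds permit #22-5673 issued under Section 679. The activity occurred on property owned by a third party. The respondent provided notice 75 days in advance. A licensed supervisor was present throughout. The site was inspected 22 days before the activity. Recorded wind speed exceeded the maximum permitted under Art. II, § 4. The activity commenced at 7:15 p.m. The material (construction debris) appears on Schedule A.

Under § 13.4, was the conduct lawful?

(a) ≥60 days' notice — holds.
(b) training certified — met.
So (1) is satisfied (T OR T).
(2) holds permit — met.
(a) not (site inspected) — fails.
(i) not (weather ok) — met.
(A) Schedule A material — satisfied.
(B) start within hours — fails.
So (ii) is satisfied (T OR F).
(iii) supervisor present — met.
So (b) is satisfied (T AND T AND T).
(3): F OR T → true.
So Overall is satisfied (T AND T AND T).

Yes — lawful.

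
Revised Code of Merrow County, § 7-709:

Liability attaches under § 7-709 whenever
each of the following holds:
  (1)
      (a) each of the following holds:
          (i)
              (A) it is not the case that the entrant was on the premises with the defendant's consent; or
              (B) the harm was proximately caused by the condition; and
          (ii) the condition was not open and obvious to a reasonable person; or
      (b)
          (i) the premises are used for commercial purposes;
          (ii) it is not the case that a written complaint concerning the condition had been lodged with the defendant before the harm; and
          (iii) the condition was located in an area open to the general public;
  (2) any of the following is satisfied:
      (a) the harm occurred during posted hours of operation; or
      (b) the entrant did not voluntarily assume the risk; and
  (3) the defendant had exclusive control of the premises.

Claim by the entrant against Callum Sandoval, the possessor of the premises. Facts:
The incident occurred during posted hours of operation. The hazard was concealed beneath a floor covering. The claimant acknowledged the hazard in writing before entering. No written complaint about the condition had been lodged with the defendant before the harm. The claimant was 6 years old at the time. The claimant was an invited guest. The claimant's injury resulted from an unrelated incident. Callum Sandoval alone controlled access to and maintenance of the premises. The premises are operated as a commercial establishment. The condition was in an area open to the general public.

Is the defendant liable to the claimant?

(A) not (consent to enter) — not satisfied.
(B) proximate cause — not met.
So (i) is not satisfied (F OR F).
(ii) not open/obvious — holds.
So (a) is not satisfied (F AND T).
(i) commercial use — satisfied.
(ii) not (complaint lodged) — satisfied.
(iii) public area — satisfied.
(b) = T AND T AND T = true.
So (1) is satisfied (F OR T).
(a) during posted hours — satisfied.
(b) no assumed risk — not met.
(2): T OR F → true.
(3) exclusive control — holds.
Overall: T AND T AND T → true.

Yes — liable.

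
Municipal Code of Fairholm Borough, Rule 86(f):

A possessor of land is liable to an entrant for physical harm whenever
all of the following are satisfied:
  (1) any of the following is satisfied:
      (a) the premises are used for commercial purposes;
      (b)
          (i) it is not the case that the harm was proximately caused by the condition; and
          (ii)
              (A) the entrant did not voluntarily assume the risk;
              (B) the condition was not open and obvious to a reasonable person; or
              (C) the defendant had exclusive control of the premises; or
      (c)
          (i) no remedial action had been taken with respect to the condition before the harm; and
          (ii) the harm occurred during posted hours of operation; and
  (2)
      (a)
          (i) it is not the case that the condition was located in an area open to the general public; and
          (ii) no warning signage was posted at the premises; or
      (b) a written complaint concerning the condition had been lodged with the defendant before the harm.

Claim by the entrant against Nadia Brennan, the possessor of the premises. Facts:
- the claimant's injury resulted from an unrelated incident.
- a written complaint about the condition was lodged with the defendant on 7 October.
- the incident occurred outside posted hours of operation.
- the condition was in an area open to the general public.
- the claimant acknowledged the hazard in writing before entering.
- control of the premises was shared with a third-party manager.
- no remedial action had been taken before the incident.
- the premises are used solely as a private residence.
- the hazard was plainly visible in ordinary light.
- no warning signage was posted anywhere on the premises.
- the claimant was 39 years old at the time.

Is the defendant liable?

(a) commercial use — fails.
(i) not (proximate cause) — met.
(A) no assumed risk — fails.
(B) not open/obvious — fails.
(C) exclusive control — not met.
(ii): F OR F OR F → false.
(b) = T AND F = false.
(i) no remedial action — holds.
(ii) during posted hours — fails.
(c): T AND F → false.
So (1) is not satisfied (F OR F OR F).
(i) not (public area) — not satisfied.
(ii) no signage posted — holds.
(a): F AND T → false.
(b) complaint lodged — met.
So (2) is satisfied (F OR T).
So Overall is not satisfied (F AND T).

No — not liable.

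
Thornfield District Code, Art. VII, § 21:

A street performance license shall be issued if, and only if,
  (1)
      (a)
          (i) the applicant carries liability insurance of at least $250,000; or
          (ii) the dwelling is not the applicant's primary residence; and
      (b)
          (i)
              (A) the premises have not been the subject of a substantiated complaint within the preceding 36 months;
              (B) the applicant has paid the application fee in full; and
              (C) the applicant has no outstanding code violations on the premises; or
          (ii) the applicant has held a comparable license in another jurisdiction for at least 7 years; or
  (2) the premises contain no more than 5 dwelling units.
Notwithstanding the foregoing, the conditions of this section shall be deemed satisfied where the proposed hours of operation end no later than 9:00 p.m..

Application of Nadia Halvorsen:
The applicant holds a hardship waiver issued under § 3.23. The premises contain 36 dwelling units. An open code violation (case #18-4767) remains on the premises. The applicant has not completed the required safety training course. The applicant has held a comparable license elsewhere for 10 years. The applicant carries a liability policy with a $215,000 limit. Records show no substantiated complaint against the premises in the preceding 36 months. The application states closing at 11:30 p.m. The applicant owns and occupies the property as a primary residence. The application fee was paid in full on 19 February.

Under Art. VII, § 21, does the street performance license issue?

(i) insurance ≥ $250,000 — fails.
(ii) not (primary residence) — not met.
(a) = F OR F = false.
(A) no complaint in 36 mo. — holds.
(B) fee paid — satisfied.
(C) no code violations — not met.
(i) = T AND T AND F = false.
(ii) prior license ≥ 7 yr — satisfied.
(b) = F OR T = true.
So (1) is not satisfied (F AND T).
(2) ≤ 5 units — not met.
Overall: F OR F → false.
Exception (closes by 9 p.m.) — not satisfied.
Result: main false OR exception false → false.

No — denied.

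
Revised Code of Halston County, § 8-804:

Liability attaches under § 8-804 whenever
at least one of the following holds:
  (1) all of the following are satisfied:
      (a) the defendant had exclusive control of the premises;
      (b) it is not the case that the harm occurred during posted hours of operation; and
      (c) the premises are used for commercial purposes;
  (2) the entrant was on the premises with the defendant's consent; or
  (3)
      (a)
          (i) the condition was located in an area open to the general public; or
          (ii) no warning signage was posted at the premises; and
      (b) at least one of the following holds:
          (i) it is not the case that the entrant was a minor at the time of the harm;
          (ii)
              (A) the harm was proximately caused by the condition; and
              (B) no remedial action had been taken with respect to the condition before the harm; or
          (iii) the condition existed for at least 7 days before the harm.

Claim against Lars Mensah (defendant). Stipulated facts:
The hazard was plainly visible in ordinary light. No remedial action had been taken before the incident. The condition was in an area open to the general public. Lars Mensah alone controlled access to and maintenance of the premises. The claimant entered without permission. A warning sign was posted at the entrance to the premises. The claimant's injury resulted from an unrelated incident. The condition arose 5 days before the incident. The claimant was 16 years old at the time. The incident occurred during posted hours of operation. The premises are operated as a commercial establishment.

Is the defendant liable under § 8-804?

No — not liable.

(a) exclusive control — holds.
(b) not (during posted hours) — fails.
(c) commercial use — satisfied.
So (1) is not satisfied (T AND F AND T).
(2) consent to enter — fails.
(i) public area — holds.
(ii) no signage posted — fails.
So (a) is satisfied (T OR F).
(i) not (entrant a minor) — fails.
(A) proximate cause — not satisfied.
(B) no remedial action — satisfied.
So (ii) is not satisfied (F AND T).
(iii) condition ≥7 days old — not satisfied.
So (b) is not satisfied (F OR F OR F).
(3): T AND F → false.
Overall = F OR F OR F = false.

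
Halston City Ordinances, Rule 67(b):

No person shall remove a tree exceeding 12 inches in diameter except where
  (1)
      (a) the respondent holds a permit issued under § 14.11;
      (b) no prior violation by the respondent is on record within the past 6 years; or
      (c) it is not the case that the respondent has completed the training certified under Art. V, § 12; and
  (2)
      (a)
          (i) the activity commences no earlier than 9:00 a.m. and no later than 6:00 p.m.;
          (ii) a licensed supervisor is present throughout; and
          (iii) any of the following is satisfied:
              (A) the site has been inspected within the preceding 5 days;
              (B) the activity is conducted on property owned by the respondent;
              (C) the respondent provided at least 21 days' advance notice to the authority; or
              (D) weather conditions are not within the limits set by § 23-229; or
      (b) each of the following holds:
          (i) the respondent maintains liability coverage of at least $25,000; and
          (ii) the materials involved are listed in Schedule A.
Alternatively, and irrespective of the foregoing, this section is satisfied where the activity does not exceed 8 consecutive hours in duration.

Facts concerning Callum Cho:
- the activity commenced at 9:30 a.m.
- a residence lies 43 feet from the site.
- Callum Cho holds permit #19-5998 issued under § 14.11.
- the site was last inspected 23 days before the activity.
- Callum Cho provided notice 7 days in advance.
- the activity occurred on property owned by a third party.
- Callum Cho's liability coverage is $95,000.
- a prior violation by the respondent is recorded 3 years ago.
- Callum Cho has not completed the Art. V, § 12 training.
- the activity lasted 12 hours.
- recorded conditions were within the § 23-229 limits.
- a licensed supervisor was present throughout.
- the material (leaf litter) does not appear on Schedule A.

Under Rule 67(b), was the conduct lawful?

(a) holds permit — met.
(b) no prior violation — not met.
(c) not (training certified) — holds.
(1): T OR F OR T → true.
(i) start within hours — satisfied.
(ii) supervisor present — met.
(A) site inspected — fails.
(B) own property — fails.
(C) ≥21 days' notice — not met.
(D) not (weather ok) — fails.
(iii) = F OR F OR F OR F = false.
(a) = T AND T AND F = false.
(i) coverage ≥ $25,000 — met.
(ii) Schedule A material — not satisfied.
(b): T AND F → false.
(2): F OR F → false.
Overall = T AND F = false.
Exception (≤ 8 hrs duration) — not satisfied.
Result: main false OR exception false → false.

No — unlawful.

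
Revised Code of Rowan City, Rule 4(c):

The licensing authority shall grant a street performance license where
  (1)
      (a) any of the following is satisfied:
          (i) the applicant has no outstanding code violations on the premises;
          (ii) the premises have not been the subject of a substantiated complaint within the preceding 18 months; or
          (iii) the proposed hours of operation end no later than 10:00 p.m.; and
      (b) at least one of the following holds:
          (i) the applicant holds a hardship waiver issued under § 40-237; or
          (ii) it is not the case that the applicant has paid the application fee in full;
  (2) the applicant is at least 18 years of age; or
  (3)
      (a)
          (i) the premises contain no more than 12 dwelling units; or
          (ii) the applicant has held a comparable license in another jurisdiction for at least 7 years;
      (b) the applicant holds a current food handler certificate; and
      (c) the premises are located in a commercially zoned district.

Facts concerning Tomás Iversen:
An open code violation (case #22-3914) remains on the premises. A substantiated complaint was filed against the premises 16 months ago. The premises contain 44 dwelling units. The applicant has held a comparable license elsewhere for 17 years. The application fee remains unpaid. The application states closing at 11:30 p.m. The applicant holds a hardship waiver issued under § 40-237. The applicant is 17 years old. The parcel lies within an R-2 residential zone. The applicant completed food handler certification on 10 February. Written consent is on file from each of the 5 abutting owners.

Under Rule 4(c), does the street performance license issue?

(i) no code violations — fails.
(ii) no complaint in 18 mo. — not satisfied.
(iii) closes by 10 p.m. — not met.
(a) = F OR F OR F = false.
(i) hardship waiver — satisfied.
(ii) not (fee paid) — holds.
(b): T OR T → true.
(1): F AND T → false.
(2) age ≥ 18 — fails.
(i) ≤ 12 units — fails.
(ii) prior license ≥ 7 yr — met.
(a) = F OR T = true.
(b) food handler cert. — holds.
(c) commercially zoned — not met.
(3): T AND T AND F → false.
Overall: F OR F OR F → false.

No — denied.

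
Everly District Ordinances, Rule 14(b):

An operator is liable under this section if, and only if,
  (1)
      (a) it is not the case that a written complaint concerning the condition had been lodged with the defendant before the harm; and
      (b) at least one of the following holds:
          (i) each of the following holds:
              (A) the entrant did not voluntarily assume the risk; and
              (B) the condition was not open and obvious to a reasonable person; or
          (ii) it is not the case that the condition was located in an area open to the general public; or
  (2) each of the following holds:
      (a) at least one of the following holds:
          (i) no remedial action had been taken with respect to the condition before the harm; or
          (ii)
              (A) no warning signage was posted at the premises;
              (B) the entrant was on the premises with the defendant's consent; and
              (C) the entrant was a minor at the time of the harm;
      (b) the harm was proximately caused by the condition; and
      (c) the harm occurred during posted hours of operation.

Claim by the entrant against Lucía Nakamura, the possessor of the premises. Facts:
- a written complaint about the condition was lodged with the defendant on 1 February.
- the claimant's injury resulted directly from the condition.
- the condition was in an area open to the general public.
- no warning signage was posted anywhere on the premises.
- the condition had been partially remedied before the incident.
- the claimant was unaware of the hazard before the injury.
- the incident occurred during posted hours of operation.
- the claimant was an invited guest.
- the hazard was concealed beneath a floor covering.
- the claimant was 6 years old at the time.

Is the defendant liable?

(a) not (complaint lodged) — not met.
(A) no assumed risk — met.
(B) not open/obvious — holds.
(i) = T AND T = true.
(ii) not (public area) — fails.
(b): T OR F → true.
(1) = F AND T = false.
(i) no remedial action — not satisfied.
(A) no signage posted — met.
(B) consent to enter — satisfied.
(C) entrant a minor — holds.
(ii): T AND T AND T → true.
(a): F OR T → true.
(b) proximate cause — holds.
(c) during posted hours — satisfied.
(2) = T AND T AND T = true.
Overall = F OR T = true.

Yes — liable.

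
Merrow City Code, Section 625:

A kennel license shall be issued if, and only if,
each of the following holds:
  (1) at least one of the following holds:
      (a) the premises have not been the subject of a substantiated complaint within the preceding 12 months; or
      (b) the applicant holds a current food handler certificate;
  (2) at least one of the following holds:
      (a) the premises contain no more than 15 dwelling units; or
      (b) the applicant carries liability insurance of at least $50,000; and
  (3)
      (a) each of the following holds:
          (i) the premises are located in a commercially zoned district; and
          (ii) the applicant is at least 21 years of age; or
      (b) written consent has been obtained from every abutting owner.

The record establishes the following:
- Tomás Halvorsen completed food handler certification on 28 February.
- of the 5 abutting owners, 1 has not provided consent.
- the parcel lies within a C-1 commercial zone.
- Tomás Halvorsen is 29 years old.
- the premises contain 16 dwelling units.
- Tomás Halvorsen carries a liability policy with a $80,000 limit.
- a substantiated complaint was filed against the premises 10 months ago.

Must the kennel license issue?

(a) no complaint in 12 mo. — fails.
(b) food handler cert. — satisfied.
(1): F OR T → true.
(a) ≤ 15 units — not met.
(b) insurance ≥ $50,000 — met.
(2): F OR T → true.
(i) commercially zoned — met.
(ii) age ≥ 21 — met.
(a): T AND T → true.
(b) all abutters consent — not satisfied.
So (3) is satisfied (T OR F).
Overall = T AND T AND T = true.

Yes — granted.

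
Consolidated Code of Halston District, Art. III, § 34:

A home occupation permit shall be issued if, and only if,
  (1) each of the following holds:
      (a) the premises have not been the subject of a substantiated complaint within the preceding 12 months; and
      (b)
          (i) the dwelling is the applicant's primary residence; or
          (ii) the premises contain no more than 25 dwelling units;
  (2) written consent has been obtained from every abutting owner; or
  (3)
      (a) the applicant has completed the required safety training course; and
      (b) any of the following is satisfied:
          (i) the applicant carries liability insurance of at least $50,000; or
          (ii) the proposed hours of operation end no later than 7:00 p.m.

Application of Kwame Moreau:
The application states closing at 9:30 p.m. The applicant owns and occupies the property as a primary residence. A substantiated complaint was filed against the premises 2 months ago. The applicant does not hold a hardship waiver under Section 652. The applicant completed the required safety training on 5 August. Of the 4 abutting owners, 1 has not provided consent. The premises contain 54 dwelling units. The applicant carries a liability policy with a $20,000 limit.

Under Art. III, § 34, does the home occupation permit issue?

(a) no complaint in 12 mo. — not met.
(i) primary residence — met.
(ii) ≤ 25 units — not met.
(b) = T OR F = true.
So (1) is not satisfied (F AND T).
(2) all abutters consent — not satisfied.
(a) safety training — holds.
(i) insurance ≥ $50,000 — not satisfied.
(ii) closes by 7 p.m. — not met.
So (b) is not satisfied (F OR F).
So (3) is not satisfied (T AND F).
Overall: F OR F OR F → false.

No — denied.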